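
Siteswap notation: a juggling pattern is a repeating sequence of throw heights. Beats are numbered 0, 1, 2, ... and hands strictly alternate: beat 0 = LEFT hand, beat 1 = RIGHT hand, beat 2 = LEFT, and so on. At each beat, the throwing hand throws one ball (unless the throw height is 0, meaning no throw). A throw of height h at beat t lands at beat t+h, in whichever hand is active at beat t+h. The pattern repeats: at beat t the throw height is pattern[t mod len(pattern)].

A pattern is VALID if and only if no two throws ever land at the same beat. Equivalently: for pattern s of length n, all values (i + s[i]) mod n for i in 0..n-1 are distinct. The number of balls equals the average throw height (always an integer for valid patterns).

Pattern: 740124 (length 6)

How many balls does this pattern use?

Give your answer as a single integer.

Answer: 3

Derivation:
Pattern = [7, 4, 0, 1, 2, 4], length n = 6
  position 0: throw height = 7, running sum = 7
  position 1: throw height = 4, running sum = 11
  position 2: throw height = 0, running sum = 11
  position 3: throw height = 1, running sum = 12
  position 4: throw height = 2, running sum = 14
  position 5: throw height = 4, running sum = 18
Total sum = 18; balls = sum / n = 18 / 6 = 3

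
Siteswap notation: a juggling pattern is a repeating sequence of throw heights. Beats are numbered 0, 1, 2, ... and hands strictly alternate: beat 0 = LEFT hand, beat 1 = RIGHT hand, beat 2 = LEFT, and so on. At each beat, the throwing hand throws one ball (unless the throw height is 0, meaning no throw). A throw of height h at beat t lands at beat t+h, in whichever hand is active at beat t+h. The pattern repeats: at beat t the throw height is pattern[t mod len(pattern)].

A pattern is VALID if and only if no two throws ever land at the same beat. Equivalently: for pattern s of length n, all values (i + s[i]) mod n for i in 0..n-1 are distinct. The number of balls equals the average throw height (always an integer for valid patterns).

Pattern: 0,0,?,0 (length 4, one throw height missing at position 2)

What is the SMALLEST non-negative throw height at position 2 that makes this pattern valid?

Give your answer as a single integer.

i=0: (0 + 0) mod 4 = 0
i=1: (1 + 0) mod 4 = 1
i=2: s[i]=? (unknown)
i=3: (3 + 0) mod 4 = 3
Known residues: [0, 1, 3]; need a permutation of 0..3, so missing residue r = 2
Need (2 + s) mod 4 = 2; smallest s = (2 - 2) mod 4 = 0

Answer: 0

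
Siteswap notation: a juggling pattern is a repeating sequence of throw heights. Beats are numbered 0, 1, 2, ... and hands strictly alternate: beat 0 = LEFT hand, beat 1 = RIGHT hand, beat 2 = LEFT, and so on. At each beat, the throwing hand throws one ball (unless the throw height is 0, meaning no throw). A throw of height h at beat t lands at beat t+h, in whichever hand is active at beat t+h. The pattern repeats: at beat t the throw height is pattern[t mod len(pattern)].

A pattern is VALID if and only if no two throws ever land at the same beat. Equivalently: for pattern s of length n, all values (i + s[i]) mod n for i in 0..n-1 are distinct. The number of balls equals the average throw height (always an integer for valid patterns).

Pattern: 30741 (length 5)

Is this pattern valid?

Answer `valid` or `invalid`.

Answer: valid

Derivation:
i=0: (i + s[i]) mod n = (0 + 3) mod 5 = 3
i=1: (i + s[i]) mod n = (1 + 0) mod 5 = 1
i=2: (i + s[i]) mod n = (2 + 7) mod 5 = 4
i=3: (i + s[i]) mod n = (3 + 4) mod 5 = 2
i=4: (i + s[i]) mod n = (4 + 1) mod 5 = 0
Residues: [3, 1, 4, 2, 0], distinct: True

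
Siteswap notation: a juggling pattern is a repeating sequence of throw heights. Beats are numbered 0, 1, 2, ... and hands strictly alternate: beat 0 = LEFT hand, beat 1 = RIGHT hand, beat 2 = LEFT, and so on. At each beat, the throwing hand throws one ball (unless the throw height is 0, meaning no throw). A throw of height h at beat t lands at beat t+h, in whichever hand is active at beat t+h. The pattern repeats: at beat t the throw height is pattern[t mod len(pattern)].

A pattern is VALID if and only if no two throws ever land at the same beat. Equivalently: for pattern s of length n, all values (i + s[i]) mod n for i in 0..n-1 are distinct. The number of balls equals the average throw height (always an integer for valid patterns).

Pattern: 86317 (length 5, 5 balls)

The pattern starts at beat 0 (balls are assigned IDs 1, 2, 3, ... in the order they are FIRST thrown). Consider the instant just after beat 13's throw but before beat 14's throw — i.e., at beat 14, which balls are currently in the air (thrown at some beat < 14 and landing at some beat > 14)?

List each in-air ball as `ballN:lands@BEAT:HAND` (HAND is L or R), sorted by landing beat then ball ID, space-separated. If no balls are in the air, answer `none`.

Answer: ball5:lands@15:R ball1:lands@16:L ball4:lands@17:R ball2:lands@18:L

Derivation:
Beat 0 (L): throw ball1 h=8 -> lands@8:L; in-air after throw: [b1@8:L]
Beat 1 (R): throw ball2 h=6 -> lands@7:R; in-air after throw: [b2@7:R b1@8:L]
Beat 2 (L): throw ball3 h=3 -> lands@5:R; in-air after throw: [b3@5:R b2@7:R b1@8:L]
Beat 3 (R): throw ball4 h=1 -> lands@4:L; in-air after throw: [b4@4:L b3@5:R b2@7:R b1@8:L]
Beat 4 (L): throw ball4 h=7 -> lands@11:R; in-air after throw: [b3@5:R b2@7:R b1@8:L b4@11:R]
Beat 5 (R): throw ball3 h=8 -> lands@13:R; in-air after throw: [b2@7:R b1@8:L b4@11:R b3@13:R]
Beat 6 (L): throw ball5 h=6 -> lands@12:L; in-air after throw: [b2@7:R b1@8:L b4@11:R b5@12:L b3@13:R]
Beat 7 (R): throw ball2 h=3 -> lands@10:L; in-air after throw: [b1@8:L b2@10:L b4@11:R b5@12:L b3@13:R]
Beat 8 (L): throw ball1 h=1 -> lands@9:R; in-air after throw: [b1@9:R b2@10:L b4@11:R b5@12:L b3@13:R]
Beat 9 (R): throw ball1 h=7 -> lands@16:L; in-air after throw: [b2@10:L b4@11:R b5@12:L b3@13:R b1@16:L]
Beat 10 (L): throw ball2 h=8 -> lands@18:L; in-air after throw: [b4@11:R b5@12:L b3@13:R b1@16:L b2@18:L]
Beat 11 (R): throw ball4 h=6 -> lands@17:R; in-air after throw: [b5@12:L b3@13:R b1@16:L b4@17:R b2@18:L]
Beat 12 (L): throw ball5 h=3 -> lands@15:R; in-air after throw: [b3@13:R b5@15:R b1@16:L b4@17:R b2@18:L]
Beat 13 (R): throw ball3 h=1 -> lands@14:L; in-air after throw: [b3@14:L b5@15:R b1@16:L b4@17:R b2@18:L]
Beat 14 (L): throw ball3 h=7 -> lands@21:R; in-air after throw: [b5@15:R b1@16:L b4@17:R b2@18:L b3@21:R]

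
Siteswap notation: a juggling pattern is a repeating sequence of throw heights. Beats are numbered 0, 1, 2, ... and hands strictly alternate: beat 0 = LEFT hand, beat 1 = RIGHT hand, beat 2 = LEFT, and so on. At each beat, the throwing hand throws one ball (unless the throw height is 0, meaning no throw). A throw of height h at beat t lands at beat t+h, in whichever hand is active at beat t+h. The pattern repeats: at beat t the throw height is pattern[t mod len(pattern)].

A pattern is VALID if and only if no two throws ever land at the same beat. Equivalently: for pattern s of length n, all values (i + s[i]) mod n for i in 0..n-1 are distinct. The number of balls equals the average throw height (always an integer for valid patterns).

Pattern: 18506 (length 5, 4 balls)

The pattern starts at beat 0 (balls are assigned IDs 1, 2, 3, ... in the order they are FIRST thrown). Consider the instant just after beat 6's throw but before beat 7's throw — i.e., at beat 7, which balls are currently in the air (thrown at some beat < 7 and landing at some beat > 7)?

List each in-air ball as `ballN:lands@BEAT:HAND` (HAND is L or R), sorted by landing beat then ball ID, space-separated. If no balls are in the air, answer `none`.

Beat 0 (L): throw ball1 h=1 -> lands@1:R; in-air after throw: [b1@1:R]
Beat 1 (R): throw ball1 h=8 -> lands@9:R; in-air after throw: [b1@9:R]
Beat 2 (L): throw ball2 h=5 -> lands@7:R; in-air after throw: [b2@7:R b1@9:R]
Beat 4 (L): throw ball3 h=6 -> lands@10:L; in-air after throw: [b2@7:R b1@9:R b3@10:L]
Beat 5 (R): throw ball4 h=1 -> lands@6:L; in-air after throw: [b4@6:L b2@7:R b1@9:R b3@10:L]
Beat 6 (L): throw ball4 h=8 -> lands@14:L; in-air after throw: [b2@7:R b1@9:R b3@10:L b4@14:L]
Beat 7 (R): throw ball2 h=5 -> lands@12:L; in-air after throw: [b1@9:R b3@10:L b2@12:L b4@14:L]

Answer: ball1:lands@9:R ball3:lands@10:L ball4:lands@14:L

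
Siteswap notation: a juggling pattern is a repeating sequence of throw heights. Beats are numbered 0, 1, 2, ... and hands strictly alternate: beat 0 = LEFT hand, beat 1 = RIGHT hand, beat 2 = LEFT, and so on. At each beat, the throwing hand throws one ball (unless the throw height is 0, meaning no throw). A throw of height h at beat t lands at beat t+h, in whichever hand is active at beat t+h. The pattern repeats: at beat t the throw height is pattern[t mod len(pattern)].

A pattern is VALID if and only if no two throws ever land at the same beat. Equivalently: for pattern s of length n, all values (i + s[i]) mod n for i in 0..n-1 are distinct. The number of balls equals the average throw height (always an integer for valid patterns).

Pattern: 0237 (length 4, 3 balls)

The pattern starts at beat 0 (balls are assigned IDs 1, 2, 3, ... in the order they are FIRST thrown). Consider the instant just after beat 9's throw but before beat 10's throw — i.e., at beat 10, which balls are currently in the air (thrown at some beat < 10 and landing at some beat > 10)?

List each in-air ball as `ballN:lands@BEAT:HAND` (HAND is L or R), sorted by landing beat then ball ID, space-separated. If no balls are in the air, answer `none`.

Beat 1 (R): throw ball1 h=2 -> lands@3:R; in-air after throw: [b1@3:R]
Beat 2 (L): throw ball2 h=3 -> lands@5:R; in-air after throw: [b1@3:R b2@5:R]
Beat 3 (R): throw ball1 h=7 -> lands@10:L; in-air after throw: [b2@5:R b1@10:L]
Beat 5 (R): throw ball2 h=2 -> lands@7:R; in-air after throw: [b2@7:R b1@10:L]
Beat 6 (L): throw ball3 h=3 -> lands@9:R; in-air after throw: [b2@7:R b3@9:R b1@10:L]
Beat 7 (R): throw ball2 h=7 -> lands@14:L; in-air after throw: [b3@9:R b1@10:L b2@14:L]
Beat 9 (R): throw ball3 h=2 -> lands@11:R; in-air after throw: [b1@10:L b3@11:R b2@14:L]
Beat 10 (L): throw ball1 h=3 -> lands@13:R; in-air after throw: [b3@11:R b1@13:R b2@14:L]

Answer: ball3:lands@11:R ball2:lands@14:L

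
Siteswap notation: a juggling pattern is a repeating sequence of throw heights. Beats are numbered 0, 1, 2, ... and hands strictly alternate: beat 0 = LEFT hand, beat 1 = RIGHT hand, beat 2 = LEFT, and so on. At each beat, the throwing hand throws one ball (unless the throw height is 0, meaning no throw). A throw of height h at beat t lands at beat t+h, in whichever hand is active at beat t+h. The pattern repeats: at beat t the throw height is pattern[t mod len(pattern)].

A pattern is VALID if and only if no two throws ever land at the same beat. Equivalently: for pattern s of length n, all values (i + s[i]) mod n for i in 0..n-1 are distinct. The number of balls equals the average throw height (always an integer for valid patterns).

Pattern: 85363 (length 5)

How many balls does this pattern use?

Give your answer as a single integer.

Pattern = [8, 5, 3, 6, 3], length n = 5
  position 0: throw height = 8, running sum = 8
  position 1: throw height = 5, running sum = 13
  position 2: throw height = 3, running sum = 16
  position 3: throw height = 6, running sum = 22
  position 4: throw height = 3, running sum = 25
Total sum = 25; balls = sum / n = 25 / 5 = 5

Answer: 5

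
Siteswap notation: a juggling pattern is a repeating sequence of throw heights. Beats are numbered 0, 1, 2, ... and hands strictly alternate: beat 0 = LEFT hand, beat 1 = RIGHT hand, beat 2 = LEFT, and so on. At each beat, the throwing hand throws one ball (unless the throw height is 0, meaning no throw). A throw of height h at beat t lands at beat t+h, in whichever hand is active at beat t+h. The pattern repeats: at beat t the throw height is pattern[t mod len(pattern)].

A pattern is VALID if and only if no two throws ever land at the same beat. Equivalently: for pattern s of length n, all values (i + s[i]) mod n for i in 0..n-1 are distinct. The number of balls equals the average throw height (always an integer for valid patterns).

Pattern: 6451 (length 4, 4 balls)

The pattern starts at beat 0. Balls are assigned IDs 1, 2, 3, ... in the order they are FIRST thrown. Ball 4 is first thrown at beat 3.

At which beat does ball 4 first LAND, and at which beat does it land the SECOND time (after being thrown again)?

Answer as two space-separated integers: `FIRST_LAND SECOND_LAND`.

Beat 0 (L): throw ball1 h=6 -> lands@6:L; in-air after throw: [b1@6:L]
Beat 1 (R): throw ball2 h=4 -> lands@5:R; in-air after throw: [b2@5:R b1@6:L]
Beat 2 (L): throw ball3 h=5 -> lands@7:R; in-air after throw: [b2@5:R b1@6:L b3@7:R]
Beat 3 (R): throw ball4 h=1 -> lands@4:L; in-air after throw: [b4@4:L b2@5:R b1@6:L b3@7:R]
Beat 4 (L): throw ball4 h=6 -> lands@10:L; in-air after throw: [b2@5:R b1@6:L b3@7:R b4@10:L]
Beat 5 (R): throw ball2 h=4 -> lands@9:R; in-air after throw: [b1@6:L b3@7:R b2@9:R b4@10:L]
Beat 6 (L): throw ball1 h=5 -> lands@11:R; in-air after throw: [b3@7:R b2@9:R b4@10:L b1@11:R]
Beat 7 (R): throw ball3 h=1 -> lands@8:L; in-air after throw: [b3@8:L b2@9:R b4@10:L b1@11:R]
Beat 8 (L): throw ball3 h=6 -> lands@14:L; in-air after throw: [b2@9:R b4@10:L b1@11:R b3@14:L]
Beat 9 (R): throw ball2 h=4 -> lands@13:R; in-air after throw: [b4@10:L b1@11:R b2@13:R b3@14:L]
Beat 10 (L): throw ball4 h=5 -> lands@15:R; in-air after throw: [b1@11:R b2@13:R b3@14:L b4@15:R]
Ball 4: thrown@3 h=1 -> first land @4; rethrown@4 h=6 -> second land @10

Answer: 4 10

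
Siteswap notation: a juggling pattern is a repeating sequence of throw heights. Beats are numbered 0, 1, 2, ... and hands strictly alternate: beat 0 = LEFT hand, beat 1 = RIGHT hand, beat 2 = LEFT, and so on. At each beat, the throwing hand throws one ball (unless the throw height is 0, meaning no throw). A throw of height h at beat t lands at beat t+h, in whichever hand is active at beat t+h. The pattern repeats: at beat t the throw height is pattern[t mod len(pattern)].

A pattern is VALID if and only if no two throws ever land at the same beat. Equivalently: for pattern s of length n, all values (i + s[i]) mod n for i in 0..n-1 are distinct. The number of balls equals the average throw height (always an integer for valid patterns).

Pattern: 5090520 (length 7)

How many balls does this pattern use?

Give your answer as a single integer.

Answer: 3

Derivation:
Pattern = [5, 0, 9, 0, 5, 2, 0], length n = 7
  position 0: throw height = 5, running sum = 5
  position 1: throw height = 0, running sum = 5
  position 2: throw height = 9, running sum = 14
  position 3: throw height = 0, running sum = 14
  position 4: throw height = 5, running sum = 19
  position 5: throw height = 2, running sum = 21
  position 6: throw height = 0, running sum = 21
Total sum = 21; balls = sum / n = 21 / 7 = 3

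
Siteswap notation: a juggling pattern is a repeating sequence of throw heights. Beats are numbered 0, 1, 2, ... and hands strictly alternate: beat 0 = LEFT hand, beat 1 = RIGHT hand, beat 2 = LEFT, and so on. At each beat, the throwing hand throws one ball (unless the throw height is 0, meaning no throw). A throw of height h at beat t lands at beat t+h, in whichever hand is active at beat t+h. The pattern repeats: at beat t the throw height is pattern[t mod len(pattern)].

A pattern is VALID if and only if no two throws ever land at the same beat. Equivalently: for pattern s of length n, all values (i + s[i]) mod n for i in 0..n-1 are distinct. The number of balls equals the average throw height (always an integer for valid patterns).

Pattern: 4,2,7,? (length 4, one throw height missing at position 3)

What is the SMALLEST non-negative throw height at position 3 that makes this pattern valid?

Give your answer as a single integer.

i=0: (0 + 4) mod 4 = 0
i=1: (1 + 2) mod 4 = 3
i=2: (2 + 7) mod 4 = 1
i=3: s[i]=? (unknown)
Known residues: [0, 1, 3]; need a permutation of 0..3, so missing residue r = 2
Need (3 + s) mod 4 = 2; smallest s = (2 - 3) mod 4 = 3

Answer: 3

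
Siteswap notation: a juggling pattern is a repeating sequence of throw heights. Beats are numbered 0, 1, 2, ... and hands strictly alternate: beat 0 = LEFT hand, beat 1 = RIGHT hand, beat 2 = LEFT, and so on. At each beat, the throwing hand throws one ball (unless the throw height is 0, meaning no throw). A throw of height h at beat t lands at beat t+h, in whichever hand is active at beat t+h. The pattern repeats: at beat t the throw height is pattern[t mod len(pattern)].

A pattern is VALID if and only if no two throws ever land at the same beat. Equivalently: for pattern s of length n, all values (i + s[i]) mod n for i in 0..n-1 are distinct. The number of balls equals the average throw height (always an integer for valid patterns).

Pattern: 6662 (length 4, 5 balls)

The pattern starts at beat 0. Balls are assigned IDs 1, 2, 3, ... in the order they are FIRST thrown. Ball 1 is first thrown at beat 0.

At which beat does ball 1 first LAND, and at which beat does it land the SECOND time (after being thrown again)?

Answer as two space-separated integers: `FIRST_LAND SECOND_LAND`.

Answer: 6 12

Derivation:
Beat 0 (L): throw ball1 h=6 -> lands@6:L; in-air after throw: [b1@6:L]
Beat 1 (R): throw ball2 h=6 -> lands@7:R; in-air after throw: [b1@6:L b2@7:R]
Beat 2 (L): throw ball3 h=6 -> lands@8:L; in-air after throw: [b1@6:L b2@7:R b3@8:L]
Beat 3 (R): throw ball4 h=2 -> lands@5:R; in-air after throw: [b4@5:R b1@6:L b2@7:R b3@8:L]
Beat 4 (L): throw ball5 h=6 -> lands@10:L; in-air after throw: [b4@5:R b1@6:L b2@7:R b3@8:L b5@10:L]
Beat 5 (R): throw ball4 h=6 -> lands@11:R; in-air after throw: [b1@6:L b2@7:R b3@8:L b5@10:L b4@11:R]
Beat 6 (L): throw ball1 h=6 -> lands@12:L; in-air after throw: [b2@7:R b3@8:L b5@10:L b4@11:R b1@12:L]
Beat 7 (R): throw ball2 h=2 -> lands@9:R; in-air after throw: [b3@8:L b2@9:R b5@10:L b4@11:R b1@12:L]
Beat 8 (L): throw ball3 h=6 -> lands@14:L; in-air after throw: [b2@9:R b5@10:L b4@11:R b1@12:L b3@14:L]
Beat 9 (R): throw ball2 h=6 -> lands@15:R; in-air after throw: [b5@10:L b4@11:R b1@12:L b3@14:L b2@15:R]
Beat 10 (L): throw ball5 h=6 -> lands@16:L; in-air after throw: [b4@11:R b1@12:L b3@14:L b2@15:R b5@16:L]
Beat 11 (R): throw ball4 h=2 -> lands@13:R; in-air after throw: [b1@12:L b4@13:R b3@14:L b2@15:R b5@16:L]
Beat 12 (L): throw ball1 h=6 -> lands@18:L; in-air after throw: [b4@13:R b3@14:L b2@15:R b5@16:L b1@18:L]
Ball 1: thrown@0 h=6 -> first land @6; rethrown@6 h=6 -> second land @12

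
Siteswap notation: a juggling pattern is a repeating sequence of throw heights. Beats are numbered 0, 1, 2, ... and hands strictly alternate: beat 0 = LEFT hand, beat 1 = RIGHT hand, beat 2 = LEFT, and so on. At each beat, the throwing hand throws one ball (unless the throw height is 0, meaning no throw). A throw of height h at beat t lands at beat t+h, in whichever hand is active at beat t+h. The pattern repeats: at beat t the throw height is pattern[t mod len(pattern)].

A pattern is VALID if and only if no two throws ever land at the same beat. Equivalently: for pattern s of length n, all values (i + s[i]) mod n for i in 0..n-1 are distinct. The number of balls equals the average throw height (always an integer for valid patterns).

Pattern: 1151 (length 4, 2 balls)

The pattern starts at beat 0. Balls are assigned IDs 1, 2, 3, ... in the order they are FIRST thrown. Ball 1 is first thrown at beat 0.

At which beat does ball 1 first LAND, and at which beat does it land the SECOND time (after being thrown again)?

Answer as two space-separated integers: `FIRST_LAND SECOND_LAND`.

Beat 0 (L): throw ball1 h=1 -> lands@1:R; in-air after throw: [b1@1:R]
Beat 1 (R): throw ball1 h=1 -> lands@2:L; in-air after throw: [b1@2:L]
Beat 2 (L): throw ball1 h=5 -> lands@7:R; in-air after throw: [b1@7:R]
Ball 1: thrown@0 h=1 -> first land @1; rethrown@1 h=1 -> second land @2

Answer: 1 2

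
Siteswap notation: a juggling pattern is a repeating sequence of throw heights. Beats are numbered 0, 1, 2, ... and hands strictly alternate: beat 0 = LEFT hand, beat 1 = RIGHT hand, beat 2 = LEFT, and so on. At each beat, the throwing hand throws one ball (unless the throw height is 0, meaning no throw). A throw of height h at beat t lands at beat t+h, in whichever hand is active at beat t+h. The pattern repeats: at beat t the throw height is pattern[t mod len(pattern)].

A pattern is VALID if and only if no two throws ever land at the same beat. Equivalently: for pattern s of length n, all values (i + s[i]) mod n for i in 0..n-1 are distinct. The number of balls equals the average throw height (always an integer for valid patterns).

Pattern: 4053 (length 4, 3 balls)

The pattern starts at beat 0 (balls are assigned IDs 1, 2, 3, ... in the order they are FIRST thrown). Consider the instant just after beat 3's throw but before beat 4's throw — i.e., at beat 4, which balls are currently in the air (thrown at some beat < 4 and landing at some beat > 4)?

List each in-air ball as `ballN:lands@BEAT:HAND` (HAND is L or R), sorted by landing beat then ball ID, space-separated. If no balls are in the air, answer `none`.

Beat 0 (L): throw ball1 h=4 -> lands@4:L; in-air after throw: [b1@4:L]
Beat 2 (L): throw ball2 h=5 -> lands@7:R; in-air after throw: [b1@4:L b2@7:R]
Beat 3 (R): throw ball3 h=3 -> lands@6:L; in-air after throw: [b1@4:L b3@6:L b2@7:R]
Beat 4 (L): throw ball1 h=4 -> lands@8:L; in-air after throw: [b3@6:L b2@7:R b1@8:L]

Answer: ball3:lands@6:L ball2:lands@7:R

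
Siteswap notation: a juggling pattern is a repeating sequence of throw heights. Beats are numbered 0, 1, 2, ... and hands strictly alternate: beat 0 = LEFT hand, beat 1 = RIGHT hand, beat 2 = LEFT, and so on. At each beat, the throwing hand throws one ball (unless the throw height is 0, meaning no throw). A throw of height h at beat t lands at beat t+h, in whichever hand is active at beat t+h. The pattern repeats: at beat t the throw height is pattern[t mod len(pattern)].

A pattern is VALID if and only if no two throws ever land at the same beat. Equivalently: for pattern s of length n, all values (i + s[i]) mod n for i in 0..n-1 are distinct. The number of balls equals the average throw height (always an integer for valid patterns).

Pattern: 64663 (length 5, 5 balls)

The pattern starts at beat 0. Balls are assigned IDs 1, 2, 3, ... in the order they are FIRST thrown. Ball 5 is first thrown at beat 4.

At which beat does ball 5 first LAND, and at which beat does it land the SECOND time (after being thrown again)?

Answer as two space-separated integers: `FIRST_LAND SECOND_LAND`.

Answer: 7 13

Derivation:
Beat 0 (L): throw ball1 h=6 -> lands@6:L; in-air after throw: [b1@6:L]
Beat 1 (R): throw ball2 h=4 -> lands@5:R; in-air after throw: [b2@5:R b1@6:L]
Beat 2 (L): throw ball3 h=6 -> lands@8:L; in-air after throw: [b2@5:R b1@6:L b3@8:L]
Beat 3 (R): throw ball4 h=6 -> lands@9:R; in-air after throw: [b2@5:R b1@6:L b3@8:L b4@9:R]
Beat 4 (L): throw ball5 h=3 -> lands@7:R; in-air after throw: [b2@5:R b1@6:L b5@7:R b3@8:L b4@9:R]
Beat 5 (R): throw ball2 h=6 -> lands@11:R; in-air after throw: [b1@6:L b5@7:R b3@8:L b4@9:R b2@11:R]
Beat 6 (L): throw ball1 h=4 -> lands@10:L; in-air after throw: [b5@7:R b3@8:L b4@9:R b1@10:L b2@11:R]
Beat 7 (R): throw ball5 h=6 -> lands@13:R; in-air after throw: [b3@8:L b4@9:R b1@10:L b2@11:R b5@13:R]
Beat 8 (L): throw ball3 h=6 -> lands@14:L; in-air after throw: [b4@9:R b1@10:L b2@11:R b5@13:R b3@14:L]
Beat 9 (R): throw ball4 h=3 -> lands@12:L; in-air after throw: [b1@10:L b2@11:R b4@12:L b5@13:R b3@14:L]
Beat 10 (L): throw ball1 h=6 -> lands@16:L; in-air after throw: [b2@11:R b4@12:L b5@13:R b3@14:L b1@16:L]
Beat 11 (R): throw ball2 h=4 -> lands@15:R; in-air after throw: [b4@12:L b5@13:R b3@14:L b2@15:R b1@16:L]
Beat 12 (L): throw ball4 h=6 -> lands@18:L; in-air after throw: [b5@13:R b3@14:L b2@15:R b1@16:L b4@18:L]
Beat 13 (R): throw ball5 h=6 -> lands@19:R; in-air after throw: [b3@14:L b2@15:R b1@16:L b4@18:L b5@19:R]
Ball 5: thrown@4 h=3 -> first land @7; rethrown@7 h=6 -> second land @13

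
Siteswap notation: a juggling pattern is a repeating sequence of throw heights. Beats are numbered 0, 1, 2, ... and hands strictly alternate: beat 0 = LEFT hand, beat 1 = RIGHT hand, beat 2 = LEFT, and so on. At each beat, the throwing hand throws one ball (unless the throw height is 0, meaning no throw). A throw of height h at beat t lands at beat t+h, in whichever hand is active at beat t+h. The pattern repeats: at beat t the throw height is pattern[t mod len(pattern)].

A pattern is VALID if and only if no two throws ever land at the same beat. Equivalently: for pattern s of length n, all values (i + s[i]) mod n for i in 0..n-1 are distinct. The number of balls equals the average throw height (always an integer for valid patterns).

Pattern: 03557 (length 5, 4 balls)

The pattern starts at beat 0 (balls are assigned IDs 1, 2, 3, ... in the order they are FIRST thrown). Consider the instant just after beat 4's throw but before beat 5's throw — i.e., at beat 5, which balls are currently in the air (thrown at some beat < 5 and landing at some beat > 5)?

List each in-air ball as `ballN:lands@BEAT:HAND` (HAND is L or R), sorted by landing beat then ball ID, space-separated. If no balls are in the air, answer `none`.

Answer: ball2:lands@7:R ball3:lands@8:L ball1:lands@11:R

Derivation:
Beat 1 (R): throw ball1 h=3 -> lands@4:L; in-air after throw: [b1@4:L]
Beat 2 (L): throw ball2 h=5 -> lands@7:R; in-air after throw: [b1@4:L b2@7:R]
Beat 3 (R): throw ball3 h=5 -> lands@8:L; in-air after throw: [b1@4:L b2@7:R b3@8:L]
Beat 4 (L): throw ball1 h=7 -> lands@11:R; in-air after throw: [b2@7:R b3@8:L b1@11:R]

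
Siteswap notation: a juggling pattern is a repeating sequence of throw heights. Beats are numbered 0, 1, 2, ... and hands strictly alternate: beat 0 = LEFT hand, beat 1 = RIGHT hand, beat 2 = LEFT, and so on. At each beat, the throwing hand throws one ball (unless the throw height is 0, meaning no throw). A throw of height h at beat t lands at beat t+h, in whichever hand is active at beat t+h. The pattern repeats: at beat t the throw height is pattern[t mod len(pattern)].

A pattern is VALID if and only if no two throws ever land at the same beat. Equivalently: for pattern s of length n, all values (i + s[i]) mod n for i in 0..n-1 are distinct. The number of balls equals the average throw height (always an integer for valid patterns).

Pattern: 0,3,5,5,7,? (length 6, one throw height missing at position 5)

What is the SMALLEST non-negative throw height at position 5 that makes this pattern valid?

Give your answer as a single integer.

Answer: 4

Derivation:
i=0: (0 + 0) mod 6 = 0
i=1: (1 + 3) mod 6 = 4
i=2: (2 + 5) mod 6 = 1
i=3: (3 + 5) mod 6 = 2
i=4: (4 + 7) mod 6 = 5
i=5: s[i]=? (unknown)
Known residues: [0, 1, 2, 4, 5]; need a permutation of 0..5, so missing residue r = 3
Need (5 + s) mod 6 = 3; smallest s = (3 - 5) mod 6 = 4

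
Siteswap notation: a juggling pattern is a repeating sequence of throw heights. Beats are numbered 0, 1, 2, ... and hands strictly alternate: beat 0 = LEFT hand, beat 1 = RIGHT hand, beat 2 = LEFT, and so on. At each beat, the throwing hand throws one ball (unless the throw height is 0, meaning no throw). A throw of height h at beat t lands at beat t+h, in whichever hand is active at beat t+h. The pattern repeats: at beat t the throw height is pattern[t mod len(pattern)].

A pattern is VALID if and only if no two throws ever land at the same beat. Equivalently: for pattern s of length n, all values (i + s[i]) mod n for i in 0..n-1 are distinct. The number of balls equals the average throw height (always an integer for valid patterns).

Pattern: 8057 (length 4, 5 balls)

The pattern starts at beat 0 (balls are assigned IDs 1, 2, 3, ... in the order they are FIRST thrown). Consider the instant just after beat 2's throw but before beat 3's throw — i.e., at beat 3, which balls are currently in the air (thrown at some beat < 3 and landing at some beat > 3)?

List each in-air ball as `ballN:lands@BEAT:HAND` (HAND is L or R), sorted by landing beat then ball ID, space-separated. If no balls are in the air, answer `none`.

Answer: ball2:lands@7:R ball1:lands@8:L

Derivation:
Beat 0 (L): throw ball1 h=8 -> lands@8:L; in-air after throw: [b1@8:L]
Beat 2 (L): throw ball2 h=5 -> lands@7:R; in-air after throw: [b2@7:R b1@8:L]
Beat 3 (R): throw ball3 h=7 -> lands@10:L; in-air after throw: [b2@7:R b1@8:L b3@10:L]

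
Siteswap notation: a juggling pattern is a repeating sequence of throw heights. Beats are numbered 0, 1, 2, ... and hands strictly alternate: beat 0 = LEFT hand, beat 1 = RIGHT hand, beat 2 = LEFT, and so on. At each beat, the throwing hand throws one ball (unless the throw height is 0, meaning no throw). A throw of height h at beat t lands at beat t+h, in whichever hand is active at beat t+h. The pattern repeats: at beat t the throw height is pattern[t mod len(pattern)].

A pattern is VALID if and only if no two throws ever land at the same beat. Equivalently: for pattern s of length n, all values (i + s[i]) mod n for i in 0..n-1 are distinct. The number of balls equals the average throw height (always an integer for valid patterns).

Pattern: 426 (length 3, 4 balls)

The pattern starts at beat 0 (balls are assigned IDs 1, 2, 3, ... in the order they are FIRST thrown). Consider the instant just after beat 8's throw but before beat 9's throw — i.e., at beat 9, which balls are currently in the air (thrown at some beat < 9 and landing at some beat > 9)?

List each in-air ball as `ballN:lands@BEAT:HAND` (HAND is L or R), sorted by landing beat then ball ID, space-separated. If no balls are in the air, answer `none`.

Beat 0 (L): throw ball1 h=4 -> lands@4:L; in-air after throw: [b1@4:L]
Beat 1 (R): throw ball2 h=2 -> lands@3:R; in-air after throw: [b2@3:R b1@4:L]
Beat 2 (L): throw ball3 h=6 -> lands@8:L; in-air after throw: [b2@3:R b1@4:L b3@8:L]
Beat 3 (R): throw ball2 h=4 -> lands@7:R; in-air after throw: [b1@4:L b2@7:R b3@8:L]
Beat 4 (L): throw ball1 h=2 -> lands@6:L; in-air after throw: [b1@6:L b2@7:R b3@8:L]
Beat 5 (R): throw ball4 h=6 -> lands@11:R; in-air after throw: [b1@6:L b2@7:R b3@8:L b4@11:R]
Beat 6 (L): throw ball1 h=4 -> lands@10:L; in-air after throw: [b2@7:R b3@8:L b1@10:L b4@11:R]
Beat 7 (R): throw ball2 h=2 -> lands@9:R; in-air after throw: [b3@8:L b2@9:R b1@10:L b4@11:R]
Beat 8 (L): throw ball3 h=6 -> lands@14:L; in-air after throw: [b2@9:R b1@10:L b4@11:R b3@14:L]
Beat 9 (R): throw ball2 h=4 -> lands@13:R; in-air after throw: [b1@10:L b4@11:R b2@13:R b3@14:L]

Answer: ball1:lands@10:L ball4:lands@11:R ball3:lands@14:L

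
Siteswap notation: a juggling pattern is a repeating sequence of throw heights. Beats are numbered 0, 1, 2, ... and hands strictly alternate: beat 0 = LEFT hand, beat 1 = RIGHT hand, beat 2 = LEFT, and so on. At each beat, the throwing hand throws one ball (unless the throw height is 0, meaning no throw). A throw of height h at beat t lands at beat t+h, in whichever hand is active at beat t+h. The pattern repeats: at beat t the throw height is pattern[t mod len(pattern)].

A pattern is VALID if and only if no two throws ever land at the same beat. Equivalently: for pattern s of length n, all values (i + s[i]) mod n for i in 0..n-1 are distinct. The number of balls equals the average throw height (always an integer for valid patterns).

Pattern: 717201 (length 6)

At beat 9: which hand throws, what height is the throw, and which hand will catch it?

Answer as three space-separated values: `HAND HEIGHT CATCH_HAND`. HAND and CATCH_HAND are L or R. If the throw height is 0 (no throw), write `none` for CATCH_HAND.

Answer: R 2 R

Derivation:
Beat 9: 9 mod 2 = 1, so hand = R
Throw height = pattern[9 mod 6] = pattern[3] = 2
Lands at beat 9+2=11, 11 mod 2 = 1, so catch hand = R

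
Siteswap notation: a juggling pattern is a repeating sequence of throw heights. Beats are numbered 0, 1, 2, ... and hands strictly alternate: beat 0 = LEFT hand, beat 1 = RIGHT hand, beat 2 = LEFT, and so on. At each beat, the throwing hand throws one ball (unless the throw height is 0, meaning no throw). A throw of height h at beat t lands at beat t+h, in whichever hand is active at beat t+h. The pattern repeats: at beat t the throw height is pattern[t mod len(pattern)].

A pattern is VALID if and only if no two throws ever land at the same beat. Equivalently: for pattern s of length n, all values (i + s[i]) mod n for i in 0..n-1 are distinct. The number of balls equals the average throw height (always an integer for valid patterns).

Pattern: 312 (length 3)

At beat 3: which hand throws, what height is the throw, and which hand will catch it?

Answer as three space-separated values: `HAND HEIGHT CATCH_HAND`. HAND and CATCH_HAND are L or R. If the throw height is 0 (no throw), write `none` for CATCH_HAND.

Answer: R 3 L

Derivation:
Beat 3: 3 mod 2 = 1, so hand = R
Throw height = pattern[3 mod 3] = pattern[0] = 3
Lands at beat 3+3=6, 6 mod 2 = 0, so catch hand = L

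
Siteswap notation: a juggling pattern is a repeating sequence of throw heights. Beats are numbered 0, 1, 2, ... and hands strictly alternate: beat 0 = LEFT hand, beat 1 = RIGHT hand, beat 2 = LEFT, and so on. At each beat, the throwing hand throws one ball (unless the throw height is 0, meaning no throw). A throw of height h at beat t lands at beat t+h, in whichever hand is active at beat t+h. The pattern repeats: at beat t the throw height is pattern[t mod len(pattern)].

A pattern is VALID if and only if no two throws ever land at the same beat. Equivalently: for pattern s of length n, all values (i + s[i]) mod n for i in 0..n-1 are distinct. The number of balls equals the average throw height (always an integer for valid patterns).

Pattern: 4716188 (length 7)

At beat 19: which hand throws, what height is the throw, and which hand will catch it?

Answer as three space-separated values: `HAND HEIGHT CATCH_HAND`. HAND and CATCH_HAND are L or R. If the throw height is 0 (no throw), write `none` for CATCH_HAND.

Beat 19: 19 mod 2 = 1, so hand = R
Throw height = pattern[19 mod 7] = pattern[5] = 8
Lands at beat 19+8=27, 27 mod 2 = 1, so catch hand = R

Answer: R 8 R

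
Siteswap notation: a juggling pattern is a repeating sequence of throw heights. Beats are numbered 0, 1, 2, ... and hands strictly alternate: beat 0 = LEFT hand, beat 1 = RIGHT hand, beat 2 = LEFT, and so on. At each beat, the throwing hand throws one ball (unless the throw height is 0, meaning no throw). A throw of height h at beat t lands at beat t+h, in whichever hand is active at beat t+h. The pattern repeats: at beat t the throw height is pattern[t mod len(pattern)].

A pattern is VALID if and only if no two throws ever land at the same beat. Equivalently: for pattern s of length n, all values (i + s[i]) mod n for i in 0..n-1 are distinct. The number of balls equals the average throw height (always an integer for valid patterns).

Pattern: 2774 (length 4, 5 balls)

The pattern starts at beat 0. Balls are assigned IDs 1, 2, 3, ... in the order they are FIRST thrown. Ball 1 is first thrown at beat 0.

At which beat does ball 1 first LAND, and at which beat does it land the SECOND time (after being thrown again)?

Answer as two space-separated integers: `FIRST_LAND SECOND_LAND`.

Answer: 2 9

Derivation:
Beat 0 (L): throw ball1 h=2 -> lands@2:L; in-air after throw: [b1@2:L]
Beat 1 (R): throw ball2 h=7 -> lands@8:L; in-air after throw: [b1@2:L b2@8:L]
Beat 2 (L): throw ball1 h=7 -> lands@9:R; in-air after throw: [b2@8:L b1@9:R]
Beat 3 (R): throw ball3 h=4 -> lands@7:R; in-air after throw: [b3@7:R b2@8:L b1@9:R]
Beat 4 (L): throw ball4 h=2 -> lands@6:L; in-air after throw: [b4@6:L b3@7:R b2@8:L b1@9:R]
Beat 5 (R): throw ball5 h=7 -> lands@12:L; in-air after throw: [b4@6:L b3@7:R b2@8:L b1@9:R b5@12:L]
Beat 6 (L): throw ball4 h=7 -> lands@13:R; in-air after throw: [b3@7:R b2@8:L b1@9:R b5@12:L b4@13:R]
Beat 7 (R): throw ball3 h=4 -> lands@11:R; in-air after throw: [b2@8:L b1@9:R b3@11:R b5@12:L b4@13:R]
Beat 8 (L): throw ball2 h=2 -> lands@10:L; in-air after throw: [b1@9:R b2@10:L b3@11:R b5@12:L b4@13:R]
Beat 9 (R): throw ball1 h=7 -> lands@16:L; in-air after throw: [b2@10:L b3@11:R b5@12:L b4@13:R b1@16:L]
Ball 1: thrown@0 h=2 -> first land @2; rethrown@2 h=7 -> second land @9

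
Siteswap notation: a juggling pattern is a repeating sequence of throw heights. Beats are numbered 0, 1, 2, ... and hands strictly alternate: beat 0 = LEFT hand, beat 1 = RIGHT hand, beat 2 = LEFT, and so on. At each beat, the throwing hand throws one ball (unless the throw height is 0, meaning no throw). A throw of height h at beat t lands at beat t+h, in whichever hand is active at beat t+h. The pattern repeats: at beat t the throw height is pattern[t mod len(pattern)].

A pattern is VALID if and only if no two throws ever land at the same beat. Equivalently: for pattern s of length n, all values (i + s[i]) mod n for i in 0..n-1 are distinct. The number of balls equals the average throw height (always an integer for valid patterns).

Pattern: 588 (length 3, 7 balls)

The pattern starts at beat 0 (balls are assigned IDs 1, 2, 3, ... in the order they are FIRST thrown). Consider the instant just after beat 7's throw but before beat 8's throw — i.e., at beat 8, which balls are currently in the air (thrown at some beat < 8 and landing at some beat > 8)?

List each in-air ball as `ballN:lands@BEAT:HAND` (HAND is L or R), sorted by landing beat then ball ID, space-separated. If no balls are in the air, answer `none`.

Answer: ball2:lands@9:R ball3:lands@10:L ball6:lands@11:R ball5:lands@12:L ball1:lands@13:R ball7:lands@15:R

Derivation:
Beat 0 (L): throw ball1 h=5 -> lands@5:R; in-air after throw: [b1@5:R]
Beat 1 (R): throw ball2 h=8 -> lands@9:R; in-air after throw: [b1@5:R b2@9:R]
Beat 2 (L): throw ball3 h=8 -> lands@10:L; in-air after throw: [b1@5:R b2@9:R b3@10:L]
Beat 3 (R): throw ball4 h=5 -> lands@8:L; in-air after throw: [b1@5:R b4@8:L b2@9:R b3@10:L]
Beat 4 (L): throw ball5 h=8 -> lands@12:L; in-air after throw: [b1@5:R b4@8:L b2@9:R b3@10:L b5@12:L]
Beat 5 (R): throw ball1 h=8 -> lands@13:R; in-air after throw: [b4@8:L b2@9:R b3@10:L b5@12:L b1@13:R]
Beat 6 (L): throw ball6 h=5 -> lands@11:R; in-air after throw: [b4@8:L b2@9:R b3@10:L b6@11:R b5@12:L b1@13:R]
Beat 7 (R): throw ball7 h=8 -> lands@15:R; in-air after throw: [b4@8:L b2@9:R b3@10:L b6@11:R b5@12:L b1@13:R b7@15:R]
Beat 8 (L): throw ball4 h=8 -> lands@16:L; in-air after throw: [b2@9:R b3@10:L b6@11:R b5@12:L b1@13:R b7@15:R b4@16:L]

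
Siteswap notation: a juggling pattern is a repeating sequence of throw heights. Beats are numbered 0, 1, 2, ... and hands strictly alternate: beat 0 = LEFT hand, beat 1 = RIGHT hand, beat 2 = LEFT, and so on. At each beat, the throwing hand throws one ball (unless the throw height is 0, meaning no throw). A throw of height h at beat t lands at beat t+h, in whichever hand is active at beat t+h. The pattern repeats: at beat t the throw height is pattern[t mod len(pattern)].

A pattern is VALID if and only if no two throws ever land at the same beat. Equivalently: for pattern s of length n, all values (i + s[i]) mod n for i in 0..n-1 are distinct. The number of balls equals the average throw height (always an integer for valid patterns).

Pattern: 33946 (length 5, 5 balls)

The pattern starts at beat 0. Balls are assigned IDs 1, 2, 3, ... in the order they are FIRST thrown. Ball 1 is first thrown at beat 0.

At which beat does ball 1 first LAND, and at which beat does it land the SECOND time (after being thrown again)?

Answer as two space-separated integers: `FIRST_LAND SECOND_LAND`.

Answer: 3 7

Derivation:
Beat 0 (L): throw ball1 h=3 -> lands@3:R; in-air after throw: [b1@3:R]
Beat 1 (R): throw ball2 h=3 -> lands@4:L; in-air after throw: [b1@3:R b2@4:L]
Beat 2 (L): throw ball3 h=9 -> lands@11:R; in-air after throw: [b1@3:R b2@4:L b3@11:R]
Beat 3 (R): throw ball1 h=4 -> lands@7:R; in-air after throw: [b2@4:L b1@7:R b3@11:R]
Beat 4 (L): throw ball2 h=6 -> lands@10:L; in-air after throw: [b1@7:R b2@10:L b3@11:R]
Beat 5 (R): throw ball4 h=3 -> lands@8:L; in-air after throw: [b1@7:R b4@8:L b2@10:L b3@11:R]
Beat 6 (L): throw ball5 h=3 -> lands@9:R; in-air after throw: [b1@7:R b4@8:L b5@9:R b2@10:L b3@11:R]
Beat 7 (R): throw ball1 h=9 -> lands@16:L; in-air after throw: [b4@8:L b5@9:R b2@10:L b3@11:R b1@16:L]
Ball 1: thrown@0 h=3 -> first land @3; rethrown@3 h=4 -> second land @7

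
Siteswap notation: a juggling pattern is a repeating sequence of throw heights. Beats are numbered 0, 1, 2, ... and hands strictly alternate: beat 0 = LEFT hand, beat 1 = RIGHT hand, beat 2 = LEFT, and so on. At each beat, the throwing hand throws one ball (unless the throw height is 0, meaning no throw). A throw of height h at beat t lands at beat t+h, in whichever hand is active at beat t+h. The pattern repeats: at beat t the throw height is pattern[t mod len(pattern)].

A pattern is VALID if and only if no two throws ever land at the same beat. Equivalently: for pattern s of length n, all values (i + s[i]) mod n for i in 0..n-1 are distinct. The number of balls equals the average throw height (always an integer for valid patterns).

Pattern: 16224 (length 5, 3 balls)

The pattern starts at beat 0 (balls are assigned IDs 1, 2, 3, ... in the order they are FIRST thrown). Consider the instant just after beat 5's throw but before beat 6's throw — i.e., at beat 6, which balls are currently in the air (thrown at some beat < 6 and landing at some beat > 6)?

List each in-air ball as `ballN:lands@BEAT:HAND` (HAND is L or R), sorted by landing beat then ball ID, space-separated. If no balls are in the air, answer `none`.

Answer: ball1:lands@7:R ball2:lands@8:L

Derivation:
Beat 0 (L): throw ball1 h=1 -> lands@1:R; in-air after throw: [b1@1:R]
Beat 1 (R): throw ball1 h=6 -> lands@7:R; in-air after throw: [b1@7:R]
Beat 2 (L): throw ball2 h=2 -> lands@4:L; in-air after throw: [b2@4:L b1@7:R]
Beat 3 (R): throw ball3 h=2 -> lands@5:R; in-air after throw: [b2@4:L b3@5:R b1@7:R]
Beat 4 (L): throw ball2 h=4 -> lands@8:L; in-air after throw: [b3@5:R b1@7:R b2@8:L]
Beat 5 (R): throw ball3 h=1 -> lands@6:L; in-air after throw: [b3@6:L b1@7:R b2@8:L]
Beat 6 (L): throw ball3 h=6 -> lands@12:L; in-air after throw: [b1@7:R b2@8:L b3@12:L]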